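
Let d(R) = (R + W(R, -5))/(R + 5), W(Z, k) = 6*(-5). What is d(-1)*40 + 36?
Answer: -274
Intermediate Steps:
W(Z, k) = -30
d(R) = (-30 + R)/(5 + R) (d(R) = (R - 30)/(R + 5) = (-30 + R)/(5 + R))
d(-1)*40 + 36 = ((-30 - 1)/(5 - 1))*40 + 36 = (-31/4)*40 + 36 = ((1/4)*(-31))*40 + 36 = -31/4*40 + 36 = -310 + 36 = -274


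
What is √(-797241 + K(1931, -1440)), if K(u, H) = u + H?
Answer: 5*I*√31870 ≈ 892.61*I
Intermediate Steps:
K(u, H) = H + u
√(-797241 + K(1931, -1440)) = √(-797241 + (-1440 + 1931)) = √(-797241 + 491) = √(-796750) = 5*I*√31870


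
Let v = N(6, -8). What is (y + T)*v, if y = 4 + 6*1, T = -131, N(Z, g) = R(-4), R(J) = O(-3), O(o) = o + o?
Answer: 726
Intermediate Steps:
O(o) = 2*o
R(J) = -6 (R(J) = 2*(-3) = -6)
N(Z, g) = -6
v = -6
y = 10 (y = 4 + 6 = 10)
(y + T)*v = (10 - 131)*(-6) = -121*(-6) = 726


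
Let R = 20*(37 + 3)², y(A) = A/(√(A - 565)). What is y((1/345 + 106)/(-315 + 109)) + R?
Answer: 32000 + 36571*I*√2856382969470/2856382969470 ≈ 32000.0 + 0.021639*I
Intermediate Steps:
y(A) = A/√(-565 + A) (y(A) = A/(√(-565 + A)) = A/√(-565 + A))
R = 32000 (R = 20*40² = 20*1600 = 32000)
y((1/345 + 106)/(-315 + 109)) + R = ((1/345 + 106)/(-315 + 109))/√(-565 + (1/345 + 106)/(-315 + 109)) + 32000 = ((1/345 + 106)/(-206))/√(-565 + (1/345 + 106)/(-206)) + 32000 = ((36571/345)*(-1/206))/√(-565 + (36571/345)*(-1/206)) + 32000 = -36571/(71070*√(-565 - 36571/71070)) + 32000 = -(-36571)*I*√2856382969470/2856382969470 + 32000 = 36571*I*√2856382969470/2856382969470 + 32000 = 32000 + 36571*I*√2856382969470/2856382969470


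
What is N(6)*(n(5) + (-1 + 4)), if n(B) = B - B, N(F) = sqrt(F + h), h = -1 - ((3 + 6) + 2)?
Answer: 3*I*sqrt(6) ≈ 7.3485*I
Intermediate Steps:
h = -12 (h = -1 - (9 + 2) = -1 - 1*11 = -1 - 11 = -12)
N(F) = sqrt(-12 + F) (N(F) = sqrt(F - 12) = sqrt(-12 + F))
n(B) = 0
N(6)*(n(5) + (-1 + 4)) = sqrt(-12 + 6)*(0 + (-1 + 4)) = sqrt(-6)*(0 + 3) = (I*sqrt(6))*3 = 3*I*sqrt(6)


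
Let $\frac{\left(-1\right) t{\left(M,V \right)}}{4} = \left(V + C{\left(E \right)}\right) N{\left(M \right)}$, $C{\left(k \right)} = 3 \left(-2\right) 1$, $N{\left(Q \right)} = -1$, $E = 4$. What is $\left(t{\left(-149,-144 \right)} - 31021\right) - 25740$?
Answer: $-57361$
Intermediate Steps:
$C{\left(k \right)} = -6$ ($C{\left(k \right)} = \left(-6\right) 1 = -6$)
$t{\left(M,V \right)} = -24 + 4 V$ ($t{\left(M,V \right)} = - 4 \left(V - 6\right) \left(-1\right) = - 4 \left(-6 + V\right) \left(-1\right) = - 4 \left(6 - V\right) = -24 + 4 V$)
$\left(t{\left(-149,-144 \right)} - 31021\right) - 25740 = \left(\left(-24 + 4 \left(-144\right)\right) - 31021\right) - 25740 = \left(\left(-24 - 576\right) - 31021\right) - 25740 = \left(-600 - 31021\right) - 25740 = -31621 - 25740 = -57361$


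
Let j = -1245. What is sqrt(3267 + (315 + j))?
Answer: sqrt(2337) ≈ 48.343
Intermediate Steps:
sqrt(3267 + (315 + j)) = sqrt(3267 + (315 - 1245)) = sqrt(3267 - 930) = sqrt(2337)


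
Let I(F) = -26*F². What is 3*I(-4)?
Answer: -1248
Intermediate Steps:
3*I(-4) = 3*(-26*(-4)²) = 3*(-26*16) = 3*(-416) = -1248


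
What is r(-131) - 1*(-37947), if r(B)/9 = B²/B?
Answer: 36768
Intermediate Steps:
r(B) = 9*B (r(B) = 9*(B²/B) = 9*B)
r(-131) - 1*(-37947) = 9*(-131) - 1*(-37947) = -1179 + 37947 = 36768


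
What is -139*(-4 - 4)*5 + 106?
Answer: 5666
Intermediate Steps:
-139*(-4 - 4)*5 + 106 = -(-1112)*5 + 106 = -139*(-40) + 106 = 5560 + 106 = 5666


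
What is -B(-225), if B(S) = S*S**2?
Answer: 11390625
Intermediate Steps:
B(S) = S**3
-B(-225) = -1*(-225)**3 = -1*(-11390625) = 11390625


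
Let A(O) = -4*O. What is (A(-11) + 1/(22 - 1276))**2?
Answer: 3044280625/1572516 ≈ 1935.9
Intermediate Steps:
(A(-11) + 1/(22 - 1276))**2 = (-4*(-11) + 1/(22 - 1276))**2 = (44 + 1/(-1254))**2 = (44 - 1/1254)**2 = (55175/1254)**2 = 3044280625/1572516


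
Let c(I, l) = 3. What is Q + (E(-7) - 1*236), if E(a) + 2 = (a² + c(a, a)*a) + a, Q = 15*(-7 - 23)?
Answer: -667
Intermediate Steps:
Q = -450 (Q = 15*(-30) = -450)
E(a) = -2 + a² + 4*a (E(a) = -2 + ((a² + 3*a) + a) = -2 + (a² + 4*a) = -2 + a² + 4*a)
Q + (E(-7) - 1*236) = -450 + ((-2 + (-7)² + 4*(-7)) - 1*236) = -450 + ((-2 + 49 - 28) - 236) = -450 + (19 - 236) = -450 - 217 = -667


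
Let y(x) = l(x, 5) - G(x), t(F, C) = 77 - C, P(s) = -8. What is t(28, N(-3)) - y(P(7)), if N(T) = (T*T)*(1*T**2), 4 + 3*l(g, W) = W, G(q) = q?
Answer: -37/3 ≈ -12.333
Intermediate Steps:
l(g, W) = -4/3 + W/3
N(T) = T**4 (N(T) = T**2*T**2 = T**4)
y(x) = 1/3 - x (y(x) = (-4/3 + (1/3)*5) - x = (-4/3 + 5/3) - x = 1/3 - x)
t(28, N(-3)) - y(P(7)) = (77 - 1*(-3)**4) - (1/3 - 1*(-8)) = (77 - 1*81) - (1/3 + 8) = (77 - 81) - 1*25/3 = -4 - 25/3 = -37/3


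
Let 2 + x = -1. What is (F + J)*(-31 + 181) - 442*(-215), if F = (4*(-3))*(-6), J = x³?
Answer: 101780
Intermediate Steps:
x = -3 (x = -2 - 1 = -3)
J = -27 (J = (-3)³ = -27)
F = 72 (F = -12*(-6) = 72)
(F + J)*(-31 + 181) - 442*(-215) = (72 - 27)*(-31 + 181) - 442*(-215) = 45*150 + 95030 = 6750 + 95030 = 101780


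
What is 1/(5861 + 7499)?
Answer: 1/13360 ≈ 7.4850e-5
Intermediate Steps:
1/(5861 + 7499) = 1/13360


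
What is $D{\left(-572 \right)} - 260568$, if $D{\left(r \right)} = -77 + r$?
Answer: $-261217$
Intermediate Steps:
$D{\left(-572 \right)} - 260568 = \left(-77 - 572\right) - 260568 = -649 - 260568 = -261217$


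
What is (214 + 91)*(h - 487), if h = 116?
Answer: -113155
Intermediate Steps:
(214 + 91)*(h - 487) = (214 + 91)*(116 - 487) = 305*(-371) = -113155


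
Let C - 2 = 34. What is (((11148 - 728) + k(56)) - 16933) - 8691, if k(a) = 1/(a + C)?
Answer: -1398767/92 ≈ -15204.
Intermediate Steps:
C = 36 (C = 2 + 34 = 36)
k(a) = 1/(36 + a) (k(a) = 1/(a + 36) = 1/(36 + a))
(((11148 - 728) + k(56)) - 16933) - 8691 = (((11148 - 728) + 1/(36 + 56)) - 16933) - 8691 = ((10420 + 1/92) - 16933) - 8691 = (958641/92 - 16933) - 8691 = -599195/92 - 8691 = -1398767/92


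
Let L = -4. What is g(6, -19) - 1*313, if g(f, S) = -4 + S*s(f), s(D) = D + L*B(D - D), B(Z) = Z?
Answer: -431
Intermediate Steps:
s(D) = D (s(D) = D - 4*(D - D) = D - 4*0 = D + 0 = D)
g(f, S) = -4 + S*f
g(6, -19) - 1*313 = (-4 - 19*6) - 1*313 = (-4 - 114) - 313 = -118 - 313 = -431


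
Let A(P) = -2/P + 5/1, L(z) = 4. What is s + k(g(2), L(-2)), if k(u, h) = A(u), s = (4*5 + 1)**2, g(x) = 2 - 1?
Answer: 444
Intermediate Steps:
A(P) = 5 - 2/P (A(P) = -2/P + 5*1 = -2/P + 5 = 5 - 2/P)
g(x) = 1
s = 441 (s = (20 + 1)**2 = 21**2 = 441)
k(u, h) = 5 - 2/u
s + k(g(2), L(-2)) = 441 + (5 - 2/1) = 441 + (5 - 2*1) = 441 + (5 - 2) = 441 + 3 = 444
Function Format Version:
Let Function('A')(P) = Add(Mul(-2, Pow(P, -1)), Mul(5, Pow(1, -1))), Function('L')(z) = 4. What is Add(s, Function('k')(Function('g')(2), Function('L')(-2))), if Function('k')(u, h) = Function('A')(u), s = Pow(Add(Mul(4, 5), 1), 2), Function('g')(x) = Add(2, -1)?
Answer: 444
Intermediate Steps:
Function('A')(P) = Add(5, Mul(-2, Pow(P, -1))) (Function('A')(P) = Add(Mul(-2, Pow(P, -1)), Mul(5, 1)) = Add(Mul(-2, Pow(P, -1)), 5) = Add(5, Mul(-2, Pow(P, -1))))
Function('g')(x) = 1
s = 441 (s = Pow(Add(20, 1), 2) = Pow(21, 2) = 441)
Function('k')(u, h) = Add(5, Mul(-2, Pow(u, -1)))
Add(s, Function('k')(Function('g')(2), Function('L')(-2))) = Add(441, Add(5, Mul(-2, Pow(1, -1)))) = Add(441, Add(5, Mul(-2, 1))) = Add(441, Add(5, -2)) = Add(441, 3) = 444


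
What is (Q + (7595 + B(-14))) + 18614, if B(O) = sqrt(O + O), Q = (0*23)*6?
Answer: 26209 + 2*I*sqrt(7) ≈ 26209.0 + 5.2915*I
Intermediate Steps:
Q = 0 (Q = 0*6 = 0)
B(O) = sqrt(2)*sqrt(O) (B(O) = sqrt(2*O) = sqrt(2)*sqrt(O))
(Q + (7595 + B(-14))) + 18614 = (0 + (7595 + sqrt(2)*sqrt(-14))) + 18614 = (0 + (7595 + sqrt(2)*(I*sqrt(14)))) + 18614 = (0 + (7595 + 2*I*sqrt(7))) + 18614 = (7595 + 2*I*sqrt(7)) + 18614 = 26209 + 2*I*sqrt(7)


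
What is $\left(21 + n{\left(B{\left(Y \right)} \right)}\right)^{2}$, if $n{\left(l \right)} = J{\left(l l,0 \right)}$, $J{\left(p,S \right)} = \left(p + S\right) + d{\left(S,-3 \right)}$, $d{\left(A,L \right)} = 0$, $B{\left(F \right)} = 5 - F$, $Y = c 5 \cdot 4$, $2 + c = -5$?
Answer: $442934116$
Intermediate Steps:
$c = -7$ ($c = -2 - 5 = -7$)
$Y = -140$ ($Y = \left(-7\right) 5 \cdot 4 = \left(-35\right) 4 = -140$)
$J{\left(p,S \right)} = S + p$ ($J{\left(p,S \right)} = \left(p + S\right) + 0 = \left(S + p\right) + 0 = S + p$)
$n{\left(l \right)} = l^{2}$ ($n{\left(l \right)} = 0 + l l = 0 + l^{2} = l^{2}$)
$\left(21 + n{\left(B{\left(Y \right)} \right)}\right)^{2} = \left(21 + \left(5 - -140\right)^{2}\right)^{2} = \left(21 + \left(5 + 140\right)^{2}\right)^{2} = \left(21 + 145^{2}\right)^{2} = \left(21 + 21025\right)^{2} = 21046^{2} = 442934116$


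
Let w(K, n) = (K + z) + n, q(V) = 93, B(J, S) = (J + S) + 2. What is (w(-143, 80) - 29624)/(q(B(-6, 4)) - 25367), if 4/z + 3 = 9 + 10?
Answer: 118747/101096 ≈ 1.1746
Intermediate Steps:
z = ¼ (z = 4/(-3 + (9 + 10)) = 4/(-3 + 19) = 4/16 = 4*(1/16) = ¼ ≈ 0.25000)
B(J, S) = 2 + J + S
w(K, n) = ¼ + K + n (w(K, n) = (K + ¼) + n = (¼ + K) + n = ¼ + K + n)
(w(-143, 80) - 29624)/(q(B(-6, 4)) - 25367) = ((¼ - 143 + 80) - 29624)/(93 - 25367) = (-251/4 - 29624)/(-25274) = -118747/4*(-1/25274) = 118747/101096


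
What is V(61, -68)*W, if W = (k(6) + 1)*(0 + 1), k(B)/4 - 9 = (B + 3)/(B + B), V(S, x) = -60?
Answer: -2400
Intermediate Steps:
k(B) = 36 + 2*(3 + B)/B (k(B) = 36 + 4*((B + 3)/(B + B)) = 36 + 4*((3 + B)/((2*B))) = 36 + 4*((3 + B)*(1/(2*B))) = 36 + 4*((3 + B)/(2*B)) = 36 + 2*(3 + B)/B)
W = 40 (W = ((38 + 6/6) + 1)*(0 + 1) = ((38 + 6*(⅙)) + 1)*1 = ((38 + 1) + 1)*1 = (39 + 1)*1 = 40*1 = 40)
V(61, -68)*W = -60*40 = -2400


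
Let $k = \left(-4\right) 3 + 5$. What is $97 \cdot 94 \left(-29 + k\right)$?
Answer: $-328248$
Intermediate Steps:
$k = -7$ ($k = -12 + 5 = -7$)
$97 \cdot 94 \left(-29 + k\right) = 97 \cdot 94 \left(-29 - 7\right) = 9118 \left(-36\right) = -328248$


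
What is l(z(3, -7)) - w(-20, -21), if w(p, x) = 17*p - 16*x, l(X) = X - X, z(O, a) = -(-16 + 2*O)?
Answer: 4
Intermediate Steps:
z(O, a) = 16 - 2*O (z(O, a) = -(-16 + 2*O) = -2*(-8 + O) = 16 - 2*O)
l(X) = 0
w(p, x) = -16*x + 17*p
l(z(3, -7)) - w(-20, -21) = 0 - (-16*(-21) + 17*(-20)) = 0 - (336 - 340) = 0 - 1*(-4) = 0 + 4 = 4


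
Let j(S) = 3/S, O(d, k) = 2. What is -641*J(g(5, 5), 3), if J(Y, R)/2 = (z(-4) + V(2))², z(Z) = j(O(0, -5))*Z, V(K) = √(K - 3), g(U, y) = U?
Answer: -44870 + 15384*I ≈ -44870.0 + 15384.0*I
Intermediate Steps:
V(K) = √(-3 + K)
z(Z) = 3*Z/2 (z(Z) = (3/2)*Z = (3*(½))*Z = 3*Z/2)
J(Y, R) = 2*(-6 + I)² (J(Y, R) = 2*((3/2)*(-4) + √(-3 + 2))² = 2*(-6 + √(-1))² = 2*(-6 + I)²)
-641*J(g(5, 5), 3) = -641*(70 - 24*I) = -44870 + 15384*I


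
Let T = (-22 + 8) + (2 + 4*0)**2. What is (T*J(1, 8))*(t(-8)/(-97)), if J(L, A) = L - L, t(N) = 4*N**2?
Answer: 0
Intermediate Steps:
J(L, A) = 0
T = -10 (T = -14 + (2 + 0)**2 = -14 + 2**2 = -14 + 4 = -10)
(T*J(1, 8))*(t(-8)/(-97)) = (-10*0)*((4*(-8)**2)/(-97)) = 0*((4*64)*(-1/97)) = 0*(256*(-1/97)) = 0*(-256/97) = 0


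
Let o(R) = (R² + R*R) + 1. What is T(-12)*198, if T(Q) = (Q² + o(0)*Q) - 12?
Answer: 23760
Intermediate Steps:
o(R) = 1 + 2*R² (o(R) = (R² + R²) + 1 = 2*R² + 1 = 1 + 2*R²)
T(Q) = -12 + Q + Q² (T(Q) = (Q² + (1 + 2*0²)*Q) - 12 = (Q² + (1 + 2*0)*Q) - 12 = (Q² + (1 + 0)*Q) - 12 = (Q² + 1*Q) - 12 = (Q² + Q) - 12 = (Q + Q²) - 12 = -12 + Q + Q²)
T(-12)*198 = (-12 - 12 + (-12)²)*198 = (-12 - 12 + 144)*198 = 120*198 = 23760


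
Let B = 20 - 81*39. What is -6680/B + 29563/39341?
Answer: 355596137/123491399 ≈ 2.8795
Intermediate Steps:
B = -3139 (B = 20 - 3159 = -3139)
-6680/B + 29563/39341 = -6680/(-3139) + 29563/39341 = -6680*(-1/3139) + 29563*(1/39341) = 6680/3139 + 29563/39341 = 355596137/123491399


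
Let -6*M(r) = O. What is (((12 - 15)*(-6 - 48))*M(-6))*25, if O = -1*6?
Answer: 4050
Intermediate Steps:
O = -6
M(r) = 1 (M(r) = -1/6*(-6) = 1)
(((12 - 15)*(-6 - 48))*M(-6))*25 = (((12 - 15)*(-6 - 48))*1)*25 = (-3*(-54)*1)*25 = (162*1)*25 = 162*25 = 4050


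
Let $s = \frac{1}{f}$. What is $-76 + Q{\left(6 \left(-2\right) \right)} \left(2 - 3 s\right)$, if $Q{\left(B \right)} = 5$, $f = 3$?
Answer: $-71$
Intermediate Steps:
$s = \frac{1}{3} \approx 0.33333$
$-76 + Q{\left(6 \left(-2\right) \right)} \left(2 - 3 s\right) = -76 + 5 \left(2 - 1\right) = -76 + 5 \cdot 1 = -76 + 5 = -71$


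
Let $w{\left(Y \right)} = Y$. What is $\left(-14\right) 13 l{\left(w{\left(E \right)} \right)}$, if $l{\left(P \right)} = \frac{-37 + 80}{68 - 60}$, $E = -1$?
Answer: $- \frac{3913}{4} \approx -978.25$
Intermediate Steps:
$l{\left(P \right)} = \frac{43}{8}$
$\left(-14\right) 13 l{\left(w{\left(E \right)} \right)} = \left(-14\right) 13 \cdot \frac{43}{8} = \left(-182\right) \frac{43}{8} = - \frac{3913}{4}$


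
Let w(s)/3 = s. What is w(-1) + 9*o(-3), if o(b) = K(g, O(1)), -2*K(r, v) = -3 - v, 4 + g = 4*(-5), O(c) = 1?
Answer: 15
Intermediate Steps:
w(s) = 3*s
g = -24 (g = -4 + 4*(-5) = -4 - 20 = -24)
K(r, v) = 3/2 + v/2 (K(r, v) = -(-3 - v)/2 = 3/2 + v/2)
o(b) = 2 (o(b) = 3/2 + (½)*1 = 3/2 + ½ = 2)
w(-1) + 9*o(-3) = 3*(-1) + 9*2 = -3 + 18 = 15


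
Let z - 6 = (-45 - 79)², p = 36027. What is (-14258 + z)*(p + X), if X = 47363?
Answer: 93730360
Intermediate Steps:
z = 15382 (z = 6 + (-45 - 79)² = 6 + (-124)² = 6 + 15376 = 15382)
(-14258 + z)*(p + X) = (-14258 + 15382)*(36027 + 47363) = 1124*83390 = 93730360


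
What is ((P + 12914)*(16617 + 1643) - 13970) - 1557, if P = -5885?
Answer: 128334013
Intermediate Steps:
((P + 12914)*(16617 + 1643) - 13970) - 1557 = ((-5885 + 12914)*(16617 + 1643) - 13970) - 1557 = (7029*18260 - 13970) - 1557 = (128349540 - 13970) - 1557 = 128335570 - 1557 = 128334013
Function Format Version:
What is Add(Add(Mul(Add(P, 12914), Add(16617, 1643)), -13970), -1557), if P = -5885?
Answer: 128334013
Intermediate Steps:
Add(Add(Mul(Add(P, 12914), Add(16617, 1643)), -13970), -1557) = Add(Add(Mul(Add(-5885, 12914), Add(16617, 1643)), -13970), -1557) = Add(Add(Mul(7029, 18260), -13970), -1557) = Add(Add(128349540, -13970), -1557) = Add(128335570, -1557) = 128334013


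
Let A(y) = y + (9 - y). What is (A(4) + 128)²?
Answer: 18769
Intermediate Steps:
A(y) = 9
(A(4) + 128)² = (9 + 128)² = 137² = 18769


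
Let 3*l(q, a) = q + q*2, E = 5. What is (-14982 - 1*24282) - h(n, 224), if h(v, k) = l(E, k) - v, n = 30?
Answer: -39239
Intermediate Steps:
l(q, a) = q (l(q, a) = (q + q*2)/3 = (q + 2*q)/3 = (3*q)/3 = q)
h(v, k) = 5 - v
(-14982 - 1*24282) - h(n, 224) = (-14982 - 1*24282) - (5 - 1*30) = (-14982 - 24282) - (5 - 30) = -39264 - 1*(-25) = -39264 + 25 = -39239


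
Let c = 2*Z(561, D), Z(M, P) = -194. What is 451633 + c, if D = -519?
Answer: 451245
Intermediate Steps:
c = -388 (c = 2*(-194) = -388)
451633 + c = 451633 - 388 = 451245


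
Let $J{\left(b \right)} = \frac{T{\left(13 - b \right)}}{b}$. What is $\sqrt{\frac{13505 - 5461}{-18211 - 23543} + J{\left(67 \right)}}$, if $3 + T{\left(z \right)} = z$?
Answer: $\frac{i \sqrt{2041437006417}}{1398759} \approx 1.0215 i$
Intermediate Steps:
$T{\left(z \right)} = -3 + z$
$J{\left(b \right)} = \frac{10 - b}{b}$ ($J{\left(b \right)} = \frac{-3 - \left(-13 + b\right)}{b} = \frac{10 - b}{b}$)
$\sqrt{\frac{13505 - 5461}{-18211 - 23543} + J{\left(67 \right)}} = \sqrt{\frac{13505 - 5461}{-18211 - 23543} + \frac{10 - 67}{67}} = \sqrt{\frac{8044}{-41754} + \frac{10 - 67}{67}} = \sqrt{8044 \left(- \frac{1}{41754}\right) + \frac{1}{67} \left(-57\right)} = \sqrt{- \frac{4022}{20877} - \frac{57}{67}} = \sqrt{- \frac{1459463}{1398759}} = \frac{i \sqrt{2041437006417}}{1398759}$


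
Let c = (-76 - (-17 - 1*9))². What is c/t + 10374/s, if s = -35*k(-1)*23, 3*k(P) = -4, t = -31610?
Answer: 6969403/727030 ≈ 9.5861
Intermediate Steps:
k(P) = -4/3 (k(P) = (⅓)*(-4) = -4/3)
s = 3220/3 (s = -35*(-4/3)*23 = (140/3)*23 = 3220/3 ≈ 1073.3)
c = 2500 (c = (-76 - (-17 - 9))² = (-76 - 1*(-26))² = (-76 + 26)² = (-50)² = 2500)
c/t + 10374/s = 2500/(-31610) + 10374/(3220/3) = 2500*(-1/31610) + 10374*(3/3220) = -250/3161 + 2223/230 = 6969403/727030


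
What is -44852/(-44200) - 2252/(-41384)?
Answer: 30557712/28580825 ≈ 1.0692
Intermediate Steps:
-44852/(-44200) - 2252/(-41384) = -44852*(-1/44200) - 2252*(-1/41384) = 11213/11050 + 563/10346 = 30557712/28580825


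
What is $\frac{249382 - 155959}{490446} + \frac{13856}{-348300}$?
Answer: $\frac{65009119}{431369550} \approx 0.1507$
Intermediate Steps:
$\frac{249382 - 155959}{490446} + \frac{13856}{-348300} = \left(249382 - 155959\right) \frac{1}{490446} + 13856 \left(- \frac{1}{348300}\right) = 93423 \cdot \frac{1}{490446} - \frac{3464}{87075} = \frac{2831}{14862} - \frac{3464}{87075} = \frac{65009119}{431369550}$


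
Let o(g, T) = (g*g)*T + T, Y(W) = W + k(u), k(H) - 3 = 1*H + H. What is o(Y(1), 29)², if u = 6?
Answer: 55547209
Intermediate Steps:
k(H) = 3 + 2*H (k(H) = 3 + (1*H + H) = 3 + (H + H) = 3 + 2*H)
Y(W) = 15 + W (Y(W) = W + (3 + 2*6) = W + (3 + 12) = W + 15 = 15 + W)
o(g, T) = T + T*g² (o(g, T) = g²*T + T = T*g² + T = T + T*g²)
o(Y(1), 29)² = (29*(1 + (15 + 1)²))² = (29*(1 + 16²))² = (29*(1 + 256))² = (29*257)² = 7453² = 55547209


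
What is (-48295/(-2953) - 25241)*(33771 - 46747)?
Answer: 966561192928/2953 ≈ 3.2731e+8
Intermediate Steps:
(-48295/(-2953) - 25241)*(33771 - 46747) = (-48295*(-1/2953) - 25241)*(-12976) = (48295/2953 - 25241)*(-12976) = -74488378/2953*(-12976) = 966561192928/2953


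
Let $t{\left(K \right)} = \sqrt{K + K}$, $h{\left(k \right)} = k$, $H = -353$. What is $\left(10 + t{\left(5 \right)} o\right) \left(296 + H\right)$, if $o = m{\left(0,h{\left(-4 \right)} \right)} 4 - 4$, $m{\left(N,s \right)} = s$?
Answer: $-570 + 1140 \sqrt{10} \approx 3035.0$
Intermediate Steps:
$t{\left(K \right)} = \sqrt{2} \sqrt{K}$ ($t{\left(K \right)} = \sqrt{2 K} = \sqrt{2} \sqrt{K}$)
$o = -20$ ($o = \left(-4\right) 4 - 4 = -16 - 4 = -20$)
$\left(10 + t{\left(5 \right)} o\right) \left(296 + H\right) = \left(10 + \sqrt{2} \sqrt{5} \left(-20\right)\right) \left(296 - 353\right) = \left(10 + \sqrt{10} \left(-20\right)\right) \left(-57\right) = \left(10 - 20 \sqrt{10}\right) \left(-57\right) = -570 + 1140 \sqrt{10}$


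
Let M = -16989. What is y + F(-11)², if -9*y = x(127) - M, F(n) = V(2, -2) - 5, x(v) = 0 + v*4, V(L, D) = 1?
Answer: -17353/9 ≈ -1928.1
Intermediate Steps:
x(v) = 4*v (x(v) = 0 + 4*v = 4*v)
F(n) = -4 (F(n) = 1 - 5 = -4)
y = -17497/9 (y = -(4*127 - 1*(-16989))/9 = -(508 + 16989)/9 = -⅑*17497 = -17497/9 ≈ -1944.1)
y + F(-11)² = -17497/9 + (-4)² = -17497/9 + 16 = -17353/9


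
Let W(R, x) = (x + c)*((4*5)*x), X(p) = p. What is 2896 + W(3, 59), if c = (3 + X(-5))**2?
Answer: 77236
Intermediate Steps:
c = 4 (c = (3 - 5)**2 = (-2)**2 = 4)
W(R, x) = 20*x*(4 + x) (W(R, x) = (x + 4)*((4*5)*x) = (4 + x)*(20*x) = 20*x*(4 + x))
2896 + W(3, 59) = 2896 + 20*59*(4 + 59) = 2896 + 20*59*63 = 2896 + 74340 = 77236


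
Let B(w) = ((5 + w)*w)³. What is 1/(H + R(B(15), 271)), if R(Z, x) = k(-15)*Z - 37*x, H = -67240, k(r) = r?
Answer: -1/405077267 ≈ -2.4687e-9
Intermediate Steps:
B(w) = w³*(5 + w)³ (B(w) = (w*(5 + w))³ = w³*(5 + w)³)
R(Z, x) = -37*x - 15*Z (R(Z, x) = -15*Z - 37*x = -37*x - 15*Z)
1/(H + R(B(15), 271)) = 1/(-67240 + (-37*271 - 15*15³*(5 + 15)³)) = 1/(-67240 + (-10027 - 50625*20³)) = 1/(-67240 + (-10027 - 50625*8000)) = 1/(-67240 + (-10027 - 15*27000000)) = 1/(-67240 + (-10027 - 405000000)) = 1/(-67240 - 405010027) = 1/(-405077267) = -1/405077267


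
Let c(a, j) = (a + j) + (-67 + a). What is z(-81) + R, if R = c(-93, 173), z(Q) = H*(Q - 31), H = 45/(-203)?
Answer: -1600/29 ≈ -55.172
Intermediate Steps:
H = -45/203 (H = 45*(-1/203) = -45/203 ≈ -0.22167)
c(a, j) = -67 + j + 2*a
z(Q) = 1395/203 - 45*Q/203 (z(Q) = -45*(Q - 31)/203 = -45*(-31 + Q)/203 = 1395/203 - 45*Q/203)
R = -80 (R = -67 + 173 + 2*(-93) = -67 + 173 - 186 = -80)
z(-81) + R = (1395/203 - 45/203*(-81)) - 80 = (1395/203 + 3645/203) - 80 = 720/29 - 80 = -1600/29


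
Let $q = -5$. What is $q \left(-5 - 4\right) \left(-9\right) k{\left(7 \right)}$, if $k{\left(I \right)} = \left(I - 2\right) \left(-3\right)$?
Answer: $6075$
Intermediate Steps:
$k{\left(I \right)} = 6 - 3 I$ ($k{\left(I \right)} = \left(-2 + I\right) \left(-3\right) = 6 - 3 I$)
$q \left(-5 - 4\right) \left(-9\right) k{\left(7 \right)} = - 5 \left(-5 - 4\right) \left(-9\right) \left(6 - 21\right) = \left(-5\right) \left(-9\right) \left(-9\right) \left(6 - 21\right) = 45 \left(-9\right) \left(-15\right) = \left(-405\right) \left(-15\right) = 6075$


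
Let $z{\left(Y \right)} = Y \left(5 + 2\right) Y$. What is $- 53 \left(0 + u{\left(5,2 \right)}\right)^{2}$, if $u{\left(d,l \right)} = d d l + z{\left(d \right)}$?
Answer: $-2683125$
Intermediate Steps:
$z{\left(Y \right)} = 7 Y^{2}$ ($z{\left(Y \right)} = Y 7 Y = 7 Y Y = 7 Y^{2}$)
$u{\left(d,l \right)} = 7 d^{2} + l d^{2}$ ($u{\left(d,l \right)} = d d l + 7 d^{2} = d^{2} l + 7 d^{2} = l d^{2} + 7 d^{2} = 7 d^{2} + l d^{2}$)
$- 53 \left(0 + u{\left(5,2 \right)}\right)^{2} = - 53 \left(0 + 5^{2} \left(7 + 2\right)\right)^{2} = - 53 \left(0 + 25 \cdot 9\right)^{2} = - 53 \left(0 + 225\right)^{2} = - 53 \cdot 225^{2} = \left(-53\right) 50625 = -2683125$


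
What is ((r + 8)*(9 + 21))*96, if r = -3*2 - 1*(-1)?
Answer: 8640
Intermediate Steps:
r = -5 (r = -6 + 1 = -5)
((r + 8)*(9 + 21))*96 = ((-5 + 8)*(9 + 21))*96 = (3*30)*96 = 90*96 = 8640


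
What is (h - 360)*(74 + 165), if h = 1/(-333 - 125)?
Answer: -39406559/458 ≈ -86041.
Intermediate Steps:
h = -1/458 (h = 1/(-458) = -1/458 ≈ -0.0021834)
(h - 360)*(74 + 165) = (-1/458 - 360)*(74 + 165) = -164881/458*239 = -39406559/458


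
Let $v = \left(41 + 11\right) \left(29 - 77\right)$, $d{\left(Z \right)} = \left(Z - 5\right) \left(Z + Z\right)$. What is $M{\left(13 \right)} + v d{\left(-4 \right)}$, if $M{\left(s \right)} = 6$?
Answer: $-179706$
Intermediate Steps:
$d{\left(Z \right)} = 2 Z \left(-5 + Z\right)$ ($d{\left(Z \right)} = \left(-5 + Z\right) 2 Z = 2 Z \left(-5 + Z\right)$)
$v = -2496$ ($v = 52 \left(-48\right) = -2496$)
$M{\left(13 \right)} + v d{\left(-4 \right)} = 6 - 2496 \cdot 2 \left(-4\right) \left(-5 - 4\right) = 6 - 2496 \cdot 2 \left(-4\right) \left(-9\right) = 6 - 179712 = -179706$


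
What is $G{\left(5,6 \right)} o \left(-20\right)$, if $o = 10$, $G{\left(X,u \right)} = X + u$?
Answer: $-2200$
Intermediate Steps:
$G{\left(5,6 \right)} o \left(-20\right) = \left(5 + 6\right) 10 \left(-20\right) = 11 \cdot 10 \left(-20\right) = 110 \left(-20\right) = -2200$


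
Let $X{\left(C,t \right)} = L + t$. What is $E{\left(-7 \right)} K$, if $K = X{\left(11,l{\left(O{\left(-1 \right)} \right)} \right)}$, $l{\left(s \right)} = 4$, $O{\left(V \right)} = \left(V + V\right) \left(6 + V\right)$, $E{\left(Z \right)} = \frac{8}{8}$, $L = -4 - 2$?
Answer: $-2$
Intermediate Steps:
$L = -6$ ($L = -4 - 2 = -6$)
$E{\left(Z \right)} = 1$ ($E{\left(Z \right)} = 8 \cdot \frac{1}{8} = 1$)
$O{\left(V \right)} = 2 V \left(6 + V\right)$
$X{\left(C,t \right)} = -6 + t$
$K = -2$ ($K = -6 + 4 = -2$)
$E{\left(-7 \right)} K = 1 \left(-2\right) = -2$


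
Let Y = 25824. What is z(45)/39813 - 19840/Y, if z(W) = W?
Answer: -8215915/10709697 ≈ -0.76715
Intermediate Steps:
z(45)/39813 - 19840/Y = 45/39813 - 19840/25824 = 45*(1/39813) - 19840*1/25824 = 15/13271 - 620/807 = -8215915/10709697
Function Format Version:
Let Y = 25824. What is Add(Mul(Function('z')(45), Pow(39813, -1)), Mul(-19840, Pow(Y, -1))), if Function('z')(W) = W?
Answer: Rational(-8215915, 10709697) ≈ -0.76715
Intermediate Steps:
Add(Mul(Function('z')(45), Pow(39813, -1)), Mul(-19840, Pow(Y, -1))) = Add(Mul(45, Pow(39813, -1)), Mul(-19840, Pow(25824, -1))) = Add(Mul(45, Rational(1, 39813)), Mul(-19840, Rational(1, 25824))) = Add(Rational(15, 13271), Rational(-620, 807)) = Rational(-8215915, 10709697)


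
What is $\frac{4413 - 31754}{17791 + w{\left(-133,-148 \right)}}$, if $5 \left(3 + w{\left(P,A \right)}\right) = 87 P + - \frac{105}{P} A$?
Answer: $- \frac{2597395}{1467791} \approx -1.7696$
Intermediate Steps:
$w{\left(P,A \right)} = -3 + \frac{87 P}{5} - \frac{21 A}{P}$ ($w{\left(P,A \right)} = -3 + \frac{87 P + - \frac{105}{P} A}{5} = -3 + \frac{87 P - \frac{105 A}{P}}{5} = -3 - \left(- \frac{87 P}{5} + \frac{21 A}{P}\right) = -3 + \frac{87 P}{5} - \frac{21 A}{P}$)
$\frac{4413 - 31754}{17791 + w{\left(-133,-148 \right)}} = \frac{4413 - 31754}{17791 - \left(\frac{11586}{5} + \frac{444}{19}\right)} = - \frac{27341}{17791 - \left(\frac{11586}{5} + \frac{444}{19}\right)} = - \frac{27341}{17791 - \frac{222354}{95}} = - \frac{27341}{\frac{1467791}{95}} = \left(-27341\right) \frac{95}{1467791} = - \frac{2597395}{1467791}$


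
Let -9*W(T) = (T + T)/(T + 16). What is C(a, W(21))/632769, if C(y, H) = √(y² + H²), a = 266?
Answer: 14*√4447882/70237359 ≈ 0.00042037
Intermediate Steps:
W(T) = -2*T/(9*(16 + T)) (W(T) = -(T + T)/(9*(T + 16)) = -2*T/(9*(16 + T)))
C(y, H) = √(H² + y²)
C(a, W(21))/632769 = √((-2*21/(144 + 9*21))² + 266²)/632769 = √((-2*21/(144 + 189))² + 70756)*(1/632769) = √((-2*21/333)² + 70756)*(1/632769) = √((-2*21*1/333)² + 70756)*(1/632769) = √((-14/111)² + 70756)*(1/632769) = √(196/12321 + 70756)*(1/632769) = √(871784872/12321)*(1/632769) = (14*√4447882/111)*(1/632769) = 14*√4447882/70237359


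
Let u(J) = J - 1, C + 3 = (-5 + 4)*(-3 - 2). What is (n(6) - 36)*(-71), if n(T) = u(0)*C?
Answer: 2698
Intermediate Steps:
C = 2 (C = -3 + (-5 + 4)*(-3 - 2) = -3 - 1*(-5) = -3 + 5 = 2)
u(J) = -1 + J
n(T) = -2 (n(T) = (-1 + 0)*2 = -1*2 = -2)
(n(6) - 36)*(-71) = (-2 - 36)*(-71) = -38*(-71) = 2698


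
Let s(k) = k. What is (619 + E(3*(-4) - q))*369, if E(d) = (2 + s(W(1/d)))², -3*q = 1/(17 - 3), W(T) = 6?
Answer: 252027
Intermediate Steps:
q = -1/42 (q = -1/(3*(17 - 3)) = -⅓/14 = -⅓*1/14 = -1/42 ≈ -0.023810)
E(d) = 64 (E(d) = (2 + 6)² = 8² = 64)
(619 + E(3*(-4) - q))*369 = (619 + 64)*369 = 683*369 = 252027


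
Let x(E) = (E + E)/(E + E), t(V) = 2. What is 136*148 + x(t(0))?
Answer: 20129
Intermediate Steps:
x(E) = 1 (x(E) = (2*E)/((2*E)) = (2*E)*(1/(2*E)) = 1)
136*148 + x(t(0)) = 136*148 + 1 = 20128 + 1 = 20129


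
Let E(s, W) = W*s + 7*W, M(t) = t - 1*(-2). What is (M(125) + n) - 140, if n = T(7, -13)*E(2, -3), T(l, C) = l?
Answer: -202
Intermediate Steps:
M(t) = 2 + t (M(t) = t + 2 = 2 + t)
E(s, W) = 7*W + W*s
n = -189 (n = 7*(-3*(7 + 2)) = 7*(-3*9) = 7*(-27) = -189)
(M(125) + n) - 140 = ((2 + 125) - 189) - 140 = (127 - 189) - 140 = -62 - 140 = -202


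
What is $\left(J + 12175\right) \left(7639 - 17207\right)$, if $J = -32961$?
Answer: $198880448$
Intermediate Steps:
$\left(J + 12175\right) \left(7639 - 17207\right) = \left(-32961 + 12175\right) \left(7639 - 17207\right) = \left(-20786\right) \left(-9568\right) = 198880448$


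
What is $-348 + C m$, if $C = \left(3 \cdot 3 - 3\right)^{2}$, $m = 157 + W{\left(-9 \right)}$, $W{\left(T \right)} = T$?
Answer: $4980$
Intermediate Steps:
$m = 148$ ($m = 157 - 9 = 148$)
$C = 36$ ($C = \left(9 - 3\right)^{2} = 6^{2} = 36$)
$-348 + C m = -348 + 36 \cdot 148 = -348 + 5328 = 4980$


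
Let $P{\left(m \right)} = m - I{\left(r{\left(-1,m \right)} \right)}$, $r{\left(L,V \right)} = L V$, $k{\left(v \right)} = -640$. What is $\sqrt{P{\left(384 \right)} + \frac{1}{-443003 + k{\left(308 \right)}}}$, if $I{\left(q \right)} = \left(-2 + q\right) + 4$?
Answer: $\frac{\sqrt{150763438926291}}{443643} \approx 27.677$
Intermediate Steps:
$I{\left(q \right)} = 2 + q$
$P{\left(m \right)} = -2 + 2 m$ ($P{\left(m \right)} = m - \left(2 - m\right) = m + \left(-2 + m\right) = -2 + 2 m$)
$\sqrt{P{\left(384 \right)} + \frac{1}{-443003 + k{\left(308 \right)}}} = \sqrt{\left(-2 + 2 \cdot 384\right) + \frac{1}{-443003 - 640}} = \sqrt{\left(-2 + 768\right) + \frac{1}{-443643}} = \sqrt{766 - \frac{1}{443643}} = \sqrt{\frac{339830537}{443643}} = \frac{\sqrt{150763438926291}}{443643}$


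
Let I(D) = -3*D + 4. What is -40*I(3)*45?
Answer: 9000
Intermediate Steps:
I(D) = 4 - 3*D
-40*I(3)*45 = -40*(4 - 3*3)*45 = -40*(4 - 9)*45 = -40*(-5)*45 = 200*45 = 9000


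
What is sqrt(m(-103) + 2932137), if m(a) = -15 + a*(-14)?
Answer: 2*sqrt(733391) ≈ 1712.8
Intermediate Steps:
m(a) = -15 - 14*a
sqrt(m(-103) + 2932137) = sqrt((-15 - 14*(-103)) + 2932137) = sqrt((-15 + 1442) + 2932137) = sqrt(1427 + 2932137) = sqrt(2933564) = 2*sqrt(733391)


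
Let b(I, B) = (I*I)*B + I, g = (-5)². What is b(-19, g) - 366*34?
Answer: -3438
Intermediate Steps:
g = 25
b(I, B) = I + B*I² (b(I, B) = I²*B + I = B*I² + I = I + B*I²)
b(-19, g) - 366*34 = -19*(1 + 25*(-19)) - 366*34 = -19*(1 - 475) - 12444 = -19*(-474) - 12444 = 9006 - 12444 = -3438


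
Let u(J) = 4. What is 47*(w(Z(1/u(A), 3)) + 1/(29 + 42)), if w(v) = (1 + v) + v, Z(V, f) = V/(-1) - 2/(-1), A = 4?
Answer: 30127/142 ≈ 212.16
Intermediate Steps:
Z(V, f) = 2 - V (Z(V, f) = V*(-1) - 2*(-1) = -V + 2 = 2 - V)
w(v) = 1 + 2*v
47*(w(Z(1/u(A), 3)) + 1/(29 + 42)) = 47*((1 + 2*(2 - 1/4)) + 1/(29 + 42)) = 47*((1 + 2*(2 - 1*¼)) + 1/71) = 47*((1 + 2*(2 - ¼)) + 1/71) = 47*((1 + 2*(7/4)) + 1/71) = 47*((1 + 7/2) + 1/71) = 47*(9/2 + 1/71) = 47*(641/142) = 30127/142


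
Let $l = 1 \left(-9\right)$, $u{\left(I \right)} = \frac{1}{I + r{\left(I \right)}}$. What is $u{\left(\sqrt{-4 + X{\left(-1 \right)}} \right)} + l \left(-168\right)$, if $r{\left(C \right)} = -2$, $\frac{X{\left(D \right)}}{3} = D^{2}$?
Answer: $\frac{7558}{5} - \frac{i}{5} \approx 1511.6 - 0.2 i$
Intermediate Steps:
$X{\left(D \right)} = 3 D^{2}$
$u{\left(I \right)} = \frac{1}{-2 + I}$ ($u{\left(I \right)} = \frac{1}{I - 2} = \frac{1}{-2 + I}$)
$l = -9$
$u{\left(\sqrt{-4 + X{\left(-1 \right)}} \right)} + l \left(-168\right) = \frac{1}{-2 + \sqrt{-4 + 3 \left(-1\right)^{2}}} - -1512 = \frac{1}{-2 + \sqrt{-4 + 3 \cdot 1}} + 1512 = \frac{1}{-2 + \sqrt{-4 + 3}} + 1512 = \frac{1}{-2 + \sqrt{-1}} + 1512 = \frac{1}{-2 + i} + 1512 = \frac{-2 - i}{5} + 1512 = 1512 + \frac{-2 - i}{5}$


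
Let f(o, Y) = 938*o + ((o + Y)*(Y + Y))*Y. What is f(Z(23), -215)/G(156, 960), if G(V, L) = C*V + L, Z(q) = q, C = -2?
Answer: -8864413/324 ≈ -27359.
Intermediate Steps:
f(o, Y) = 938*o + 2*Y²*(Y + o) (f(o, Y) = 938*o + ((Y + o)*(2*Y))*Y = 938*o + (2*Y*(Y + o))*Y = 938*o + 2*Y²*(Y + o))
G(V, L) = L - 2*V (G(V, L) = -2*V + L = L - 2*V)
f(Z(23), -215)/G(156, 960) = (2*(-215)³ + 938*23 + 2*23*(-215)²)/(960 - 2*156) = (2*(-9938375) + 21574 + 2*23*46225)/(960 - 312) = (-19876750 + 21574 + 2126350)/648 = -17728826*1/648 = -8864413/324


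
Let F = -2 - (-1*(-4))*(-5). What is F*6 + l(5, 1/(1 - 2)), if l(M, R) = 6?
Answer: 114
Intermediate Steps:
F = 18 (F = -2 - 4*(-5) = -2 - 1*(-20) = -2 + 20 = 18)
F*6 + l(5, 1/(1 - 2)) = 18*6 + 6 = 108 + 6 = 114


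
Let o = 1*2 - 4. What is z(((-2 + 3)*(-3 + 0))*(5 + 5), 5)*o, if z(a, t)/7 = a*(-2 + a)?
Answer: -13440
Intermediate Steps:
o = -2 (o = 2 - 4 = -2)
z(a, t) = 7*a*(-2 + a) (z(a, t) = 7*(a*(-2 + a)) = 7*a*(-2 + a))
z(((-2 + 3)*(-3 + 0))*(5 + 5), 5)*o = (7*(((-2 + 3)*(-3 + 0))*(5 + 5))*(-2 + ((-2 + 3)*(-3 + 0))*(5 + 5)))*(-2) = (7*((1*(-3))*10)*(-2 + (1*(-3))*10))*(-2) = (7*(-3*10)*(-2 - 3*10))*(-2) = (7*(-30)*(-2 - 30))*(-2) = (7*(-30)*(-32))*(-2) = 6720*(-2) = -13440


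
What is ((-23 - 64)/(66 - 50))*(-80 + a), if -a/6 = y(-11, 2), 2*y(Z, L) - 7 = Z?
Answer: 1479/4 ≈ 369.75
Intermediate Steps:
y(Z, L) = 7/2 + Z/2
a = 12 (a = -6*(7/2 + (1/2)*(-11)) = -6*(7/2 - 11/2) = -6*(-2) = 12)
((-23 - 64)/(66 - 50))*(-80 + a) = ((-23 - 64)/(66 - 50))*(-80 + 12) = -87/16*(-68) = 1479/4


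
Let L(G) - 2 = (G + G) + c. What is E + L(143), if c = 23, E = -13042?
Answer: -12731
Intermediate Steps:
L(G) = 25 + 2*G (L(G) = 2 + ((G + G) + 23) = 2 + (2*G + 23) = 2 + (23 + 2*G) = 25 + 2*G)
E + L(143) = -13042 + (25 + 2*143) = -13042 + (25 + 286) = -13042 + 311 = -12731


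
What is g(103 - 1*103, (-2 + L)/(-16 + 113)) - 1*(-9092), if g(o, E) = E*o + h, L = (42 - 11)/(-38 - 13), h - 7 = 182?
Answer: 9281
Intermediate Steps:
h = 189 (h = 7 + 182 = 189)
L = -31/51 (L = 31/(-51) = 31*(-1/51) = -31/51 ≈ -0.60784)
g(o, E) = 189 + E*o (g(o, E) = E*o + 189 = 189 + E*o)
g(103 - 1*103, (-2 + L)/(-16 + 113)) - 1*(-9092) = (189 + ((-2 - 31/51)/(-16 + 113))*(103 - 1*103)) - 1*(-9092) = (189 + (-133/51/97)*(103 - 103)) + 9092 = (189 - 133/51*1/97*0) + 9092 = (189 - 133/4947*0) + 9092 = (189 + 0) + 9092 = 189 + 9092 = 9281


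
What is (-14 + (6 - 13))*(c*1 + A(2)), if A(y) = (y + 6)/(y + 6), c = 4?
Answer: -105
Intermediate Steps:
A(y) = 1 (A(y) = (6 + y)/(6 + y) = 1)
(-14 + (6 - 13))*(c*1 + A(2)) = (-14 + (6 - 13))*(4*1 + 1) = (-14 - 7)*(4 + 1) = -21*5 = -105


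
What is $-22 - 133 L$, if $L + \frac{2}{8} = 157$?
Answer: $- \frac{83479}{4} \approx -20870.0$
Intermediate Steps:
$L = \frac{627}{4}$ ($L = - \frac{1}{4} + 157 = \frac{627}{4} \approx 156.75$)
$-22 - 133 L = -22 - \frac{83391}{4} = - \frac{83479}{4}$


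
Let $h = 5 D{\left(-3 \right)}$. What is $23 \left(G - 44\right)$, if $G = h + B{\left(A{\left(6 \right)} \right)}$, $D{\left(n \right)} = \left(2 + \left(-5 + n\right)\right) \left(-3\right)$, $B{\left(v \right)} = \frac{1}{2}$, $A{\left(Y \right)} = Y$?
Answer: $\frac{2139}{2} \approx 1069.5$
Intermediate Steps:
$B{\left(v \right)} = \frac{1}{2}$
$D{\left(n \right)} = 9 - 3 n$ ($D{\left(n \right)} = \left(-3 + n\right) \left(-3\right) = 9 - 3 n$)
$h = 90$ ($h = 5 \left(9 - -9\right) = 5 \left(9 + 9\right) = 5 \cdot 18 = 90$)
$G = \frac{181}{2}$ ($G = 90 + \frac{1}{2} = \frac{181}{2} \approx 90.5$)
$23 \left(G - 44\right) = 23 \left(\frac{181}{2} - 44\right) = 23 \cdot \frac{93}{2} = \frac{2139}{2}$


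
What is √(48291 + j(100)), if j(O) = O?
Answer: √48391 ≈ 219.98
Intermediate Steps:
√(48291 + j(100)) = √(48291 + 100) = √48391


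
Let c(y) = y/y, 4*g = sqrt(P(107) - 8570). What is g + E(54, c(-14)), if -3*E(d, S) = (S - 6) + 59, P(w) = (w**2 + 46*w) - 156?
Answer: -18 + sqrt(7645)/4 ≈ 3.8589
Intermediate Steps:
P(w) = -156 + w**2 + 46*w
g = sqrt(7645)/4 (g = sqrt((-156 + 107**2 + 46*107) - 8570)/4 = sqrt((-156 + 11449 + 4922) - 8570)/4 = sqrt(16215 - 8570)/4 = sqrt(7645)/4 ≈ 21.859)
c(y) = 1
E(d, S) = -53/3 - S/3 (E(d, S) = -((S - 6) + 59)/3 = -((-6 + S) + 59)/3 = -(53 + S)/3 = -53/3 - S/3)
g + E(54, c(-14)) = sqrt(7645)/4 + (-53/3 - 1/3*1) = sqrt(7645)/4 + (-53/3 - 1/3) = sqrt(7645)/4 - 18 = -18 + sqrt(7645)/4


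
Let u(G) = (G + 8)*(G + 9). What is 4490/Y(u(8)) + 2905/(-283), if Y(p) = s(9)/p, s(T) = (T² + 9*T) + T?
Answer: 345125485/48393 ≈ 7131.7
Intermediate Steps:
u(G) = (8 + G)*(9 + G)
s(T) = T² + 10*T
Y(p) = 171/p (Y(p) = (9*(10 + 9))/p = (9*19)/p = 171/p)
4490/Y(u(8)) + 2905/(-283) = 4490/((171/(72 + 8² + 17*8))) + 2905/(-283) = 4490/((171/(72 + 64 + 136))) + 2905*(-1/283) = 4490/((171/272)) - 2905/283 = 4490/((171*(1/272))) - 2905/283 = 4490/(171/272) - 2905/283 = 4490*(272/171) - 2905/283 = 1221280/171 - 2905/283 = 345125485/48393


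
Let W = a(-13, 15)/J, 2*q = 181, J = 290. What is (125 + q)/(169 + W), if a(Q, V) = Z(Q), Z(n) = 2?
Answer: 62495/49012 ≈ 1.2751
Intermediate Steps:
a(Q, V) = 2
q = 181/2 (q = (1/2)*181 = 181/2 ≈ 90.500)
W = 1/145 (W = 2/290 = 2*(1/290) = 1/145 ≈ 0.0068966)
(125 + q)/(169 + W) = (125 + 181/2)/(169 + 1/145) = 431/(2*(24506/145)) = (431/2)*(145/24506) = 62495/49012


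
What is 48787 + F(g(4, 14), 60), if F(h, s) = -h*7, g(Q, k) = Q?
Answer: 48759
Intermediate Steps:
F(h, s) = -7*h
48787 + F(g(4, 14), 60) = 48787 - 7*4 = 48787 - 28 = 48759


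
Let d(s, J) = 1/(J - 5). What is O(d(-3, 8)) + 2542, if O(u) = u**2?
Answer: 22879/9 ≈ 2542.1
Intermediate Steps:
d(s, J) = 1/(-5 + J)
O(d(-3, 8)) + 2542 = (1/(-5 + 8))**2 + 2542 = (1/3)**2 + 2542 = 1/9 + 2542 = 22879/9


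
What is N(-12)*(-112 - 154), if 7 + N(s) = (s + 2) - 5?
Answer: 5852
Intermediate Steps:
N(s) = -10 + s (N(s) = -7 + ((s + 2) - 5) = -7 + ((2 + s) - 5) = -7 + (-3 + s) = -10 + s)
N(-12)*(-112 - 154) = (-10 - 12)*(-112 - 154) = -22*(-266) = 5852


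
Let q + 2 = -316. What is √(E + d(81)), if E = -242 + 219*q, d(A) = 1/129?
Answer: I*√1162939515/129 ≈ 264.36*I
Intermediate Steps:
q = -318 (q = -2 - 316 = -318)
d(A) = 1/129
E = -69884 (E = -242 + 219*(-318) = -242 - 69642 = -69884)
√(E + d(81)) = √(-69884 + 1/129) = √(-9015035/129) = I*√1162939515/129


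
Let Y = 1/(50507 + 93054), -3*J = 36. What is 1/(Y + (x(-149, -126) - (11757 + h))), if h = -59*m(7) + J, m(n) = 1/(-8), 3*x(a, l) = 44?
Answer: -3445464/40441851481 ≈ -8.5196e-5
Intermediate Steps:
x(a, l) = 44/3 (x(a, l) = (⅓)*44 = 44/3)
m(n) = -⅛
J = -12 (J = -⅓*36 = -12)
h = -37/8 (h = -59*(-⅛) - 12 = 59/8 - 12 = -37/8 ≈ -4.6250)
Y = 1/143561 ≈ 6.9657e-6
1/(Y + (x(-149, -126) - (11757 + h))) = 1/(1/143561 + (44/3 - (11757 - 37/8))) = 1/(1/143561 + (44/3 - 1*94019/8)) = 1/(1/143561 + (44/3 - 94019/8)) = 1/(1/143561 - 281705/24) = 1/(-40441851481/3445464) = -3445464/40441851481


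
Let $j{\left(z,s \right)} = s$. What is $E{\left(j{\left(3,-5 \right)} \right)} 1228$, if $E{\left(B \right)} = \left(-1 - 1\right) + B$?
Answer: $-8596$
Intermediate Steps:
$E{\left(B \right)} = -2 + B$
$E{\left(j{\left(3,-5 \right)} \right)} 1228 = \left(-2 - 5\right) 1228 = \left(-7\right) 1228 = -8596$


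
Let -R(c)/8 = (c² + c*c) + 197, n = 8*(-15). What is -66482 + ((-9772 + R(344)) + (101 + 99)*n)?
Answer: -1995206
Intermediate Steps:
n = -120
R(c) = -1576 - 16*c² (R(c) = -8*((c² + c*c) + 197) = -8*((c² + c²) + 197) = -8*(2*c² + 197) = -8*(197 + 2*c²) = -1576 - 16*c²)
-66482 + ((-9772 + R(344)) + (101 + 99)*n) = -66482 + ((-9772 + (-1576 - 16*344²)) + (101 + 99)*(-120)) = -66482 + ((-9772 + (-1576 - 16*118336)) + 200*(-120)) = -66482 + ((-9772 + (-1576 - 1893376)) - 24000) = -66482 + ((-9772 - 1894952) - 24000) = -66482 + (-1904724 - 24000) = -66482 - 1928724 = -1995206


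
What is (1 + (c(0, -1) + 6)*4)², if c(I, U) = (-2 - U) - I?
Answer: 441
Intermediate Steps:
c(I, U) = -2 - I - U
(1 + (c(0, -1) + 6)*4)² = (1 + ((-2 - 1*0 - 1*(-1)) + 6)*4)² = (1 + ((-2 + 0 + 1) + 6)*4)² = (1 + (-1 + 6)*4)² = (1 + 5*4)² = (1 + 20)² = 21² = 441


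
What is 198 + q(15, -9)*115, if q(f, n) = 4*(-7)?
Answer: -3022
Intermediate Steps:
q(f, n) = -28
198 + q(15, -9)*115 = 198 - 28*115 = 198 - 3220 = -3022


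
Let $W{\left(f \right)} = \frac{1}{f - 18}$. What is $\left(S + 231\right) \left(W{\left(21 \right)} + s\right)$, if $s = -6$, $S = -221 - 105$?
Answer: $\frac{1615}{3} \approx 538.33$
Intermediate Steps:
$S = -326$
$W{\left(f \right)} = \frac{1}{-18 + f}$
$\left(S + 231\right) \left(W{\left(21 \right)} + s\right) = \left(-326 + 231\right) \left(\frac{1}{-18 + 21} - 6\right) = - 95 \left(\frac{1}{3} - 6\right) = \left(-95\right) \left(- \frac{17}{3}\right) = \frac{1615}{3}$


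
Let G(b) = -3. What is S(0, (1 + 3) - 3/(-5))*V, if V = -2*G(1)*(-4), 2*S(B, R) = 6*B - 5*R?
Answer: 276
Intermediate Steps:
S(B, R) = 3*B - 5*R/2 (S(B, R) = (6*B - 5*R)/2 = (-5*R + 6*B)/2 = 3*B - 5*R/2)
V = -24 (V = -2*(-3)*(-4) = 6*(-4) = -24)
S(0, (1 + 3) - 3/(-5))*V = (3*0 - 5*((1 + 3) - 3/(-5))/2)*(-24) = (0 - 5*(4 - 3*(-1/5))/2)*(-24) = (0 - 5*(4 + 3/5)/2)*(-24) = (0 - 5/2*23/5)*(-24) = (0 - 23/2)*(-24) = -23/2*(-24) = 276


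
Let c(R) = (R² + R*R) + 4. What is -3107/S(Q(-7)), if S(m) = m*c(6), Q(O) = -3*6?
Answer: 3107/1368 ≈ 2.2712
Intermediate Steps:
c(R) = 4 + 2*R² (c(R) = (R² + R²) + 4 = 2*R² + 4 = 4 + 2*R²)
Q(O) = -18
S(m) = 76*m (S(m) = m*(4 + 2*6²) = m*(4 + 2*36) = m*(4 + 72) = m*76 = 76*m)
-3107/S(Q(-7)) = -3107/(76*(-18)) = -3107/(-1368) = -3107*(-1/1368) = 3107/1368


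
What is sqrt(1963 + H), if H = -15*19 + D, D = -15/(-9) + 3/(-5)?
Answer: 7*sqrt(7710)/15 ≈ 40.976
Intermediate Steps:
D = 16/15 (D = -15*(-1/9) + 3*(-1/5) = 5/3 - 3/5 = 16/15 ≈ 1.0667)
H = -4259/15 (H = -15*19 + 16/15 = -285 + 16/15 = -4259/15 ≈ -283.93)
sqrt(1963 + H) = sqrt(1963 - 4259/15) = sqrt(25186/15) = 7*sqrt(7710)/15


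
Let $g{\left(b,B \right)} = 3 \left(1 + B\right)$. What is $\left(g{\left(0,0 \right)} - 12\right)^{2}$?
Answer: $81$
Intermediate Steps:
$g{\left(b,B \right)} = 3 + 3 B$
$\left(g{\left(0,0 \right)} - 12\right)^{2} = \left(\left(3 + 3 \cdot 0\right) - 12\right)^{2} = \left(\left(3 + 0\right) - 12\right)^{2} = \left(3 - 12\right)^{2} = \left(-9\right)^{2} = 81$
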